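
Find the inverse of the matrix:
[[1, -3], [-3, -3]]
[[1/4, -1/4], [-1/4, -1/12]]

For [[a,b],[c,d]], inverse = (1/det)·[[d,-b],[-c,a]]
det = 1·-3 - -3·-3 = -12
Inverse = (1/-12)·[[-3, 3], [3, 1]]
        = [[1/4, -1/4], [-1/4, -1/12]]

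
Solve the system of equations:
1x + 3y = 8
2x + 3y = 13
x = 5, y = 1

Use elimination (row reduction):
Equation 1: 1x + 3y = 8.
Equation 2: 2x + 3y = 13.
Multiply Eq1 by 2 and Eq2 by 1: 2x + 6y = 16;  2x + 3y = 13.
Subtract: (-3)y = -3, so y = 1.
Back-substitute into Eq1: 1x + 3*(1) = 8, so x = 5.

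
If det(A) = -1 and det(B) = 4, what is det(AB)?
-4

Use the multiplicative property of determinants: det(AB) = det(A)*det(B).
det(AB) = (-1)*(4) = -4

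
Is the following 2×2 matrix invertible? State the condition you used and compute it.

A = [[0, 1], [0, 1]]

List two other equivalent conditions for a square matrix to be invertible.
No, not invertible; det(A) = 0 (two rows are equal, so the rows are linearly dependent). Equivalent conditions (failing for this A): rank(A) < 2; Ax = 0 has non-trivial solutions; 0 is an eigenvalue; the columns are linearly dependent.

To check invertibility, compute det(A).
In this matrix, row 0 and the last row are identical, so one row is a scalar multiple of another and the rows are linearly dependent.
A matrix with linearly dependent rows has det = 0 and is not invertible.
Equivalent failed conditions:
- rank(A) < 2.
- Ax = 0 has non-trivial solutions.
- 0 is an eigenvalue.
- The columns are linearly dependent.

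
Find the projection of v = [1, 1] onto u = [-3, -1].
[6/5, 2/5]

The projection of v onto u is proj_u(v) = ((v·u) / (u·u)) · u.
v·u = (1)*(-3) + (1)*(-1) = -4.
u·u = (-3)*(-3) + (-1)*(-1) = 10.
coefficient = -4 / 10 = -2/5.
proj_u(v) = -2/5 · [-3, -1] = [6/5, 2/5].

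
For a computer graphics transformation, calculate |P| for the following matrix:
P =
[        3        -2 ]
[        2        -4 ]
det(P) = -8

For a 2×2 matrix [[a, b], [c, d]], det = a*d - b*c.
det(P) = (3)*(-4) - (-2)*(2) = -12 + 4 = -8.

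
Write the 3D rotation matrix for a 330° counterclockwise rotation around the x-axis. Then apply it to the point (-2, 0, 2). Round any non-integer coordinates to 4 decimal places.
R = [[1, 0, 0], [0, √3/2, 1/2], [0, -1/2, √3/2]]; R·(-2, 0, 2) = (-2.0000, 1.0000, 1.7321)

Rotation matrix for 330° around x-axis:
cos(330°) = √3/2, sin(330°) = -1/2
R = [[1, 0, 0], [0, √3/2, 1/2], [0, -1/2, √3/2]]
Apply to (-2, 0, 2): R·[-2, 0, 2]ᵀ = (-2.0000, 1.0000, 1.7321)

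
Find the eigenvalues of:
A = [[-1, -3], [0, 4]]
λ = -1, 4

Solve det(A - λI) = 0. For a 2×2 matrix this is λ² - (trace)λ + det = 0.
trace(A) = -1 + 4 = 3.
det(A) = (-1)*(4) - (-3)*(0) = -4 - 0 = -4.
Characteristic equation: λ² - (3)λ + (-4) = 0.
Discriminant: (3)² - 4*(-4) = 9 + 16 = 25.
Roots: λ = (3 ± √25) / 2 = -1, 4.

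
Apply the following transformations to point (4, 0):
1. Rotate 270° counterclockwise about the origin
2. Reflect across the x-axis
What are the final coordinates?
(0, 4)

Step 1: Rotate 270° → (0, -4)
Step 2: Reflect across the x-axis → (0, 4)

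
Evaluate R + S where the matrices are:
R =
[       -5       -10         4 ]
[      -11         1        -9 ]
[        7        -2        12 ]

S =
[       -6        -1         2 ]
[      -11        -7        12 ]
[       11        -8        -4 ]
R + S =
[      -11       -11         6 ]
[      -22        -6         3 ]
[       18       -10         8 ]

Matrix addition is elementwise: (R+S)[i][j] = R[i][j] + S[i][j].
  (R+S)[0][0] = (-5) + (-6) = -11
  (R+S)[0][1] = (-10) + (-1) = -11
  (R+S)[0][2] = (4) + (2) = 6
  (R+S)[1][0] = (-11) + (-11) = -22
  (R+S)[1][1] = (1) + (-7) = -6
  (R+S)[1][2] = (-9) + (12) = 3
  (R+S)[2][0] = (7) + (11) = 18
  (R+S)[2][1] = (-2) + (-8) = -10
  (R+S)[2][2] = (12) + (-4) = 8
R + S =
[      -11       -11         6 ]
[      -22        -6         3 ]
[       18       -10         8 ]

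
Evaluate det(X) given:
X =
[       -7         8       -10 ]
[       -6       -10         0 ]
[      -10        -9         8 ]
det(X) = 1404

Expand along row 0 (cofactor expansion): det(X) = a*(e*i - f*h) - b*(d*i - f*g) + c*(d*h - e*g), where the 3×3 is [[a, b, c], [d, e, f], [g, h, i]].
Minor M_00 = (-10)*(8) - (0)*(-9) = -80 - 0 = -80.
Minor M_01 = (-6)*(8) - (0)*(-10) = -48 - 0 = -48.
Minor M_02 = (-6)*(-9) - (-10)*(-10) = 54 - 100 = -46.
det(X) = (-7)*(-80) - (8)*(-48) + (-10)*(-46) = 560 + 384 + 460 = 1404.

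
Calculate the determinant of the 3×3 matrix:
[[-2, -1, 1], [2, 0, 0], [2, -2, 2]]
0

Expansion along first row:
det = -2·det([[0,0],[-2,2]]) - -1·det([[2,0],[2,2]]) + 1·det([[2,0],[2,-2]])
    = -2·(0·2 - 0·-2) - -1·(2·2 - 0·2) + 1·(2·-2 - 0·2)
    = -2·0 - -1·4 + 1·-4
    = 0 + 4 + -4 = 0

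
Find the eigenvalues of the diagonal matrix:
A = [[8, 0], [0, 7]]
λ₁ = 8, λ₂ = 7

The characteristic polynomial of A is det(A - λI) = (8 - λ)(7 - λ) = 0.
The roots are λ = 8 and λ = 7, so the eigenvalues are the diagonal entries.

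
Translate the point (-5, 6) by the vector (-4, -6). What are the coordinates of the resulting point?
(-9, 0)

Translation by (-4, -6):
x' = -5 + -4 = -9
y' = 6 + -6 = 0
Homogeneous matrix: [[1, 0, -4], [0, 1, -6], [0, 0, 1]]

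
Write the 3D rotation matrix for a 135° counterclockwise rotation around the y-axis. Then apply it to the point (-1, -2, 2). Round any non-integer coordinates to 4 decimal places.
R = [[-√2/2, 0, √2/2], [0, 1, 0], [-√2/2, 0, -√2/2]]; R·(-1, -2, 2) = (2.1213, -2.0000, -0.7071)

Rotation matrix for 135° around y-axis:
cos(135°) = -√2/2, sin(135°) = √2/2
R = [[-√2/2, 0, √2/2], [0, 1, 0], [-√2/2, 0, -√2/2]]
Apply to (-1, -2, 2): R·[-1, -2, 2]ᵀ = (2.1213, -2.0000, -0.7071)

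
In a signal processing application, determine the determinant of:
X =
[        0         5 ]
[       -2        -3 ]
det(X) = 10

For a 2×2 matrix [[a, b], [c, d]], det = a*d - b*c.
det(X) = (0)*(-3) - (5)*(-2) = 0 + 10 = 10.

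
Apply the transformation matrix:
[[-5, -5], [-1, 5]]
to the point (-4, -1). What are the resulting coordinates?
(25, -1)

Matrix multiplication:
[[-5, -5], [-1, 5]] × [-4, -1]ᵀ
= [-5×-4 + -5×-1, -1×-4 + 5×-1]ᵀ
= [25.0000, -1.0000]ᵀ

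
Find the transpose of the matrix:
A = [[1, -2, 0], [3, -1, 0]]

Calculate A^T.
[[1, 3], [-2, -1], [0, 0]]

The transpose sends entry (i,j) to (j,i); rows become columns.
Row 0 of A: [1, -2, 0] -> column 0 of A^T.
Row 1 of A: [3, -1, 0] -> column 1 of A^T.
A^T = [[1, 3], [-2, -1], [0, 0]]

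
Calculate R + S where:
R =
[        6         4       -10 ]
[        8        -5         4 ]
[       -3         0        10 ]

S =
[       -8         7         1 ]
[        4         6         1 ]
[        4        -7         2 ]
R + S =
[       -2        11        -9 ]
[       12         1         5 ]
[        1        -7        12 ]

Matrix addition is elementwise: (R+S)[i][j] = R[i][j] + S[i][j].
  (R+S)[0][0] = (6) + (-8) = -2
  (R+S)[0][1] = (4) + (7) = 11
  (R+S)[0][2] = (-10) + (1) = -9
  (R+S)[1][0] = (8) + (4) = 12
  (R+S)[1][1] = (-5) + (6) = 1
  (R+S)[1][2] = (4) + (1) = 5
  (R+S)[2][0] = (-3) + (4) = 1
  (R+S)[2][1] = (0) + (-7) = -7
  (R+S)[2][2] = (10) + (2) = 12
R + S =
[       -2        11        -9 ]
[       12         1         5 ]
[        1        -7        12 ]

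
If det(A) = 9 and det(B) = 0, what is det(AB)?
0

Use the multiplicative property of determinants: det(AB) = det(A)*det(B).
det(AB) = (9)*(0) = 0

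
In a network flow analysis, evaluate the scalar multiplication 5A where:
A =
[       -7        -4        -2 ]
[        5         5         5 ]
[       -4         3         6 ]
5A =
[      -35       -20       -10 ]
[       25        25        25 ]
[      -20        15        30 ]

Scalar multiplication is elementwise: (5A)[i][j] = 5 * A[i][j].
  (5A)[0][0] = 5 * (-7) = -35
  (5A)[0][1] = 5 * (-4) = -20
  (5A)[0][2] = 5 * (-2) = -10
  (5A)[1][0] = 5 * (5) = 25
  (5A)[1][1] = 5 * (5) = 25
  (5A)[1][2] = 5 * (5) = 25
  (5A)[2][0] = 5 * (-4) = -20
  (5A)[2][1] = 5 * (3) = 15
  (5A)[2][2] = 5 * (6) = 30
5A =
[      -35       -20       -10 ]
[       25        25        25 ]
[      -20        15        30 ]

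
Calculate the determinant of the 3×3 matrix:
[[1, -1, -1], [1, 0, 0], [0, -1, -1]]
0

Expansion along first row:
det = 1·det([[0,0],[-1,-1]]) - -1·det([[1,0],[0,-1]]) + -1·det([[1,0],[0,-1]])
    = 1·(0·-1 - 0·-1) - -1·(1·-1 - 0·0) + -1·(1·-1 - 0·0)
    = 1·0 - -1·-1 + -1·-1
    = 0 + -1 + 1 = 0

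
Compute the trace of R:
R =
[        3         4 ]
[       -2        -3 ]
tr(R) = 3 - 3 = 0

The trace of a square matrix is the sum of its diagonal entries.
Diagonal entries of R: R[0][0] = 3, R[1][1] = -3.
tr(R) = 3 - 3 = 0.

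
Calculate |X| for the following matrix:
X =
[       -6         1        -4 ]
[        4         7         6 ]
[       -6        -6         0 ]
det(X) = -324

Expand along row 0 (cofactor expansion): det(X) = a*(e*i - f*h) - b*(d*i - f*g) + c*(d*h - e*g), where the 3×3 is [[a, b, c], [d, e, f], [g, h, i]].
Minor M_00 = (7)*(0) - (6)*(-6) = 0 + 36 = 36.
Minor M_01 = (4)*(0) - (6)*(-6) = 0 + 36 = 36.
Minor M_02 = (4)*(-6) - (7)*(-6) = -24 + 42 = 18.
det(X) = (-6)*(36) - (1)*(36) + (-4)*(18) = -216 - 36 - 72 = -324.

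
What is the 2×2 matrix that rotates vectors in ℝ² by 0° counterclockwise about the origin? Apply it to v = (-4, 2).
R = [[1, 0], [0, 1]]; R·v = (-4, 2)

A counterclockwise rotation by angle θ in ℝ² has matrix R(θ) = [[cos θ, -sin θ], [sin θ, cos θ]].
For θ = 0°: cos θ = 1, sin θ = 0.
R(0°) = [[1, 0], [0, 1]].
R·v = [1·-4 + (0)·2, 0·-4 + 1·2] = (-4, 2).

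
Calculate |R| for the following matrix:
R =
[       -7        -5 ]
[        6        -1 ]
det(R) = 37

For a 2×2 matrix [[a, b], [c, d]], det = a*d - b*c.
det(R) = (-7)*(-1) - (-5)*(6) = 7 + 30 = 37.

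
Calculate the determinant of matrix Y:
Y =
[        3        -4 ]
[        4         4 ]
det(Y) = 28

For a 2×2 matrix [[a, b], [c, d]], det = a*d - b*c.
det(Y) = (3)*(4) - (-4)*(4) = 12 + 16 = 28.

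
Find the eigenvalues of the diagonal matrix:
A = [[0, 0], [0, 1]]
λ₁ = 0, λ₂ = 1

The characteristic polynomial of A is det(A - λI) = (0 - λ)(1 - λ) = 0.
The roots are λ = 0 and λ = 1, so the eigenvalues are the diagonal entries.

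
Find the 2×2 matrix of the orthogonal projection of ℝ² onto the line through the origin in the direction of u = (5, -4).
[[25/41, -20/41], [-20/41, 16/41]]

The orthogonal projection onto the line spanned by a nonzero vector u = (a, b) has matrix P = (u uᵀ) / (uᵀ u) = (1/(a² + b²)) · [[a², ab], [ab, b²]].
Here u = (5, -4), so a² + b² = 25 + 16 = 41.
P = (1/41) · [[25, -20], [-20, 16]] = [[25/41, -20/41], [-20/41, 16/41]].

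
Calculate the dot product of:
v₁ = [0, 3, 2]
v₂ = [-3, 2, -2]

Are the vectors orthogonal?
2, No

The dot product is the sum of products of corresponding components.
v₁·v₂ = (0)*(-3) + (3)*(2) + (2)*(-2) = 0 + 6 - 4 = 2.
Two vectors are orthogonal iff their dot product is 0; here the dot product is 2, so the vectors are not orthogonal.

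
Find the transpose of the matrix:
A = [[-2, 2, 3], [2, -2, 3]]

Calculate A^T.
[[-2, 2], [2, -2], [3, 3]]

The transpose sends entry (i,j) to (j,i); rows become columns.
Row 0 of A: [-2, 2, 3] -> column 0 of A^T.
Row 1 of A: [2, -2, 3] -> column 1 of A^T.
A^T = [[-2, 2], [2, -2], [3, 3]]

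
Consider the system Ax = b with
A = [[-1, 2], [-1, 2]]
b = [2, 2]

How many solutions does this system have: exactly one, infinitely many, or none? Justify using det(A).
Infinitely many solutions

det(A) = (-1)*(2) - (2)*(-1) = 0, so A is singular (column 2 is -2 times column 1).
b = [2, 2] = -2 * column 1 of A, so b lies in the column space of A.
A singular matrix whose right-hand side is in its column space gives a 1-parameter family of solutions — infinitely many.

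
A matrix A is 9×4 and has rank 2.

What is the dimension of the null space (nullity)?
2

The rank-nullity theorem for an m×n matrix states:
rank(A) + nullity(A) = n (the number of columns).
Here n = 4 and rank(A) = 2, so nullity(A) = 4 - 2 = 2.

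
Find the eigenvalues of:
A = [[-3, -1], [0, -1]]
λ = -3, -1

Solve det(A - λI) = 0. For a 2×2 matrix this is λ² - (trace)λ + det = 0.
trace(A) = -3 - 1 = -4.
det(A) = (-3)*(-1) - (-1)*(0) = 3 - 0 = 3.
Characteristic equation: λ² - (-4)λ + (3) = 0.
Discriminant: (-4)² - 4*(3) = 16 - 12 = 4.
Roots: λ = (-4 ± √4) / 2 = -3, -1.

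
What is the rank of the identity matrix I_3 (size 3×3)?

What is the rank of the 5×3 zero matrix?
rank(I_3) = 3, rank(0) = 0

The identity I_3 has 3 columns that are the standard basis vectors e_1, …, e_3. These are linearly independent, so all 3 columns are pivots and rank(I_3) = 3.
The 5×3 zero matrix has every entry zero, so every row is the zero row and there are no pivots; rank(0) = 0.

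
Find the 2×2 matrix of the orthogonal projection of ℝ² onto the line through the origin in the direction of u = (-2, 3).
[[4/13, -6/13], [-6/13, 9/13]]

The orthogonal projection onto the line spanned by a nonzero vector u = (a, b) has matrix P = (u uᵀ) / (uᵀ u) = (1/(a² + b²)) · [[a², ab], [ab, b²]].
Here u = (-2, 3), so a² + b² = 4 + 9 = 13.
P = (1/13) · [[4, -6], [-6, 9]] = [[4/13, -6/13], [-6/13, 9/13]].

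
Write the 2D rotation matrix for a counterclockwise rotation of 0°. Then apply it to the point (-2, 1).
R = [[1, 0], [0, 1]]; R·(-2, 1) = (-2, 1)

Rotation matrix formula: R(θ) = [[cos θ, -sin θ], [sin θ, cos θ]]
For θ = 0°:
cos(0°) = 1
sin(0°) = 0
R = [[1, 0], [0, 1]]
Apply to (-2, 1): [1·-2 + (0)·1, 0·-2 + 1·1] = (-2, 1)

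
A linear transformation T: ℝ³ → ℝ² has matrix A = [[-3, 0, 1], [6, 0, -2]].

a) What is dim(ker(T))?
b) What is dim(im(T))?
dim(ker) = 2, dim(im) = 1

Observe that row 2 = -2 × row 1 (so the rows are linearly dependent).
Thus rank(A) = 1 (only one linearly independent row).
dim(im(T)) = rank(A) = 1.
By the rank-nullity theorem applied to T: ℝ³ → ℝ², rank(A) + nullity(A) = 3 (the domain dimension), so dim(ker(T)) = 3 - 1 = 2.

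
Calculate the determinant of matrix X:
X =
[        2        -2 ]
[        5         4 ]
det(X) = 18

For a 2×2 matrix [[a, b], [c, d]], det = a*d - b*c.
det(X) = (2)*(4) - (-2)*(5) = 8 + 10 = 18.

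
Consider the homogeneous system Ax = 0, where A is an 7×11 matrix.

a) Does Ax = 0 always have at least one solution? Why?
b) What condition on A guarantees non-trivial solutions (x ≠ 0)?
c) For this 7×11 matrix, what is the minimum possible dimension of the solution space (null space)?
a) Yes, x = 0 is always a solution. b) When A has linearly dependent columns (rank < n). c) Minimum nullity = 4.

a) x = 0 satisfies A·0 = 0, so the zero vector is always a solution.
b) Non-trivial solutions exist iff the columns of A are linearly dependent, equivalently rank(A) < n (the number of columns).
c) By rank-nullity, rank(A) + nullity(A) = n = 11. Since A has only 7 rows, rank(A) ≤ 7, so nullity(A) ≥ 11 - 7 = 4.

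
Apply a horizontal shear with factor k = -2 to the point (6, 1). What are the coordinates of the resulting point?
(4, 1)

Shear matrix for horizontal shear with factor k = -2:
[[1, -2], [0, 1]]
Result: (6, 1) → (4, 1)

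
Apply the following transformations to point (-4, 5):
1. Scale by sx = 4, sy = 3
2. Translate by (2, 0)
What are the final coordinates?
(-14, 15)

Step 1: Scale (-4, 5) by (sx, sy) = (4, 3) → (-16, 15)
Step 2: Translate by (2, 0) → (-14, 15)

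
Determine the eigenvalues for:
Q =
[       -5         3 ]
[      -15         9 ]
λ = 0, 4

Solve det(Q - λI) = 0. For a 2×2 matrix the characteristic equation is λ² - (trace)λ + det = 0.
trace(Q) = a + d = -5 + 9 = 4.
det(Q) = a*d - b*c = (-5)*(9) - (3)*(-15) = -45 + 45 = 0.
Characteristic equation: λ² - (4)λ + (0) = 0.
Discriminant = (4)² - 4*(0) = 16 - 0 = 16.
λ = (4 ± √16) / 2 = (4 ± 4) / 2 = 0, 4.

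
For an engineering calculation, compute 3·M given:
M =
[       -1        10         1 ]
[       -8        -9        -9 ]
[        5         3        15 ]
3M =
[       -3        30         3 ]
[      -24       -27       -27 ]
[       15         9        45 ]

Scalar multiplication is elementwise: (3M)[i][j] = 3 * M[i][j].
  (3M)[0][0] = 3 * (-1) = -3
  (3M)[0][1] = 3 * (10) = 30
  (3M)[0][2] = 3 * (1) = 3
  (3M)[1][0] = 3 * (-8) = -24
  (3M)[1][1] = 3 * (-9) = -27
  (3M)[1][2] = 3 * (-9) = -27
  (3M)[2][0] = 3 * (5) = 15
  (3M)[2][1] = 3 * (3) = 9
  (3M)[2][2] = 3 * (15) = 45
3M =
[       -3        30         3 ]
[      -24       -27       -27 ]
[       15         9        45 ]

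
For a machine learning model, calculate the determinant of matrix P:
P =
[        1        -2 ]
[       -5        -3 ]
det(P) = -13

For a 2×2 matrix [[a, b], [c, d]], det = a*d - b*c.
det(P) = (1)*(-3) - (-2)*(-5) = -3 - 10 = -13.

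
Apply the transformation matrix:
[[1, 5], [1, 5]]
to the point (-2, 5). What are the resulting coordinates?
(23, 23)

Matrix multiplication:
[[1, 5], [1, 5]] × [-2, 5]ᵀ
= [1×-2 + 5×5, 1×-2 + 5×5]ᵀ
= [23.0000, 23.0000]ᵀ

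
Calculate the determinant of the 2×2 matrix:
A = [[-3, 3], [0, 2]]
-6

For A = [[a, b], [c, d]], det(A) = a*d - b*c.
det(A) = (-3)*(2) - (3)*(0) = -6 - 0 = -6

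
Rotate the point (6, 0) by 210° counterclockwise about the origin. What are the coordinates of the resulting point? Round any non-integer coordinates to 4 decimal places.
(-5.1962, -3.0000)

Rotation matrix R(θ) = [[cos θ, -sin θ], [sin θ, cos θ]]; for θ = 210°:
R = [[-√3/2, 1/2], [-1/2, -√3/2]]
Result: R × [6, 0]ᵀ = [-√3/2·6 + (1/2)·0, -1/2·6 + (-√3/2)·0]ᵀ = (-5.1962, -3.0000)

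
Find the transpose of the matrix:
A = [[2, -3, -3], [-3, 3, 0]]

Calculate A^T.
[[2, -3], [-3, 3], [-3, 0]]

The transpose sends entry (i,j) to (j,i); rows become columns.
Row 0 of A: [2, -3, -3] -> column 0 of A^T.
Row 1 of A: [-3, 3, 0] -> column 1 of A^T.
A^T = [[2, -3], [-3, 3], [-3, 0]]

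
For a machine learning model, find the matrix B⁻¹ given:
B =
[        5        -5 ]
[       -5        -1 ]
det(B) = -30
B⁻¹ =
[     1/30      -1/6 ]
[     -1/6      -1/6 ]

For a 2×2 matrix B = [[a, b], [c, d]] with det(B) ≠ 0, B⁻¹ = (1/det(B)) * [[d, -b], [-c, a]].
det(B) = (5)*(-1) - (-5)*(-5) = -5 - 25 = -30.
B⁻¹ = (1/-30) * [[-1, 5], [5, 5]].
Dividing each entry by -30 and reducing:
B⁻¹ =
[     1/30      -1/6 ]
[     -1/6      -1/6 ]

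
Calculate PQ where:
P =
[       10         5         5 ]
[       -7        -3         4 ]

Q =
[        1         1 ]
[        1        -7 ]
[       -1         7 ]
PQ =
[       10        10 ]
[      -14        42 ]

Matrix multiplication: (PQ)[i][j] = sum over k of P[i][k] * Q[k][j].
  (PQ)[0][0] = (10)*(1) + (5)*(1) + (5)*(-1) = 10
  (PQ)[0][1] = (10)*(1) + (5)*(-7) + (5)*(7) = 10
  (PQ)[1][0] = (-7)*(1) + (-3)*(1) + (4)*(-1) = -14
  (PQ)[1][1] = (-7)*(1) + (-3)*(-7) + (4)*(7) = 42
PQ =
[       10        10 ]
[      -14        42 ]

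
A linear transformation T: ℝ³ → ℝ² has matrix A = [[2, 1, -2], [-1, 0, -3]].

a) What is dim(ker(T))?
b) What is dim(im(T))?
dim(ker) = 1, dim(im) = 2

The two rows are not scalar multiples of one another (no single k satisfies row 2 = k × row 1), so they are linearly independent.
Thus rank(A) = 2.
dim(im(T)) = rank(A) = 2.
By the rank-nullity theorem applied to T: ℝ³ → ℝ², rank(A) + nullity(A) = 3 (the domain dimension), so dim(ker(T)) = 3 - 2 = 1.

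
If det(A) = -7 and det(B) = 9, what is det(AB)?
-63

Use the multiplicative property of determinants: det(AB) = det(A)*det(B).
det(AB) = (-7)*(9) = -63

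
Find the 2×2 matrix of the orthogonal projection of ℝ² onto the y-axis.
[[0, 0], [0, 1]]

The orthogonal projection onto the line spanned by a nonzero vector u = (a, b) has matrix P = (u uᵀ) / (uᵀ u) = (1/(a² + b²)) · [[a², ab], [ab, b²]].
Here u = (0, 1), so a² + b² = 0 + 1 = 1.
P = (1/1) · [[0, 0], [0, 1]] = [[0, 0], [0, 1]].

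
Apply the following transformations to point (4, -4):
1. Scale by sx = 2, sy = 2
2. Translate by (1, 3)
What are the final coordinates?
(9, -5)

Step 1: Scale (4, -4) by (sx, sy) = (2, 2) → (8, -8)
Step 2: Translate by (1, 3) → (9, -5)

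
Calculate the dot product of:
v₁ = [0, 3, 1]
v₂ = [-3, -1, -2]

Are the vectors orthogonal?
-5, No

The dot product is the sum of products of corresponding components.
v₁·v₂ = (0)*(-3) + (3)*(-1) + (1)*(-2) = 0 - 3 - 2 = -5.
Two vectors are orthogonal iff their dot product is 0; here the dot product is -5, so the vectors are not orthogonal.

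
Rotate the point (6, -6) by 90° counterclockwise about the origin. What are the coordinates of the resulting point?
(6, 6)

Rotation matrix R(θ) = [[cos θ, -sin θ], [sin θ, cos θ]]; for θ = 90°:
R = [[0, -1], [1, 0]]
Result: R × [6, -6]ᵀ = [0·6 + (-1)·-6, 1·6 + (0)·-6]ᵀ = (6, 6)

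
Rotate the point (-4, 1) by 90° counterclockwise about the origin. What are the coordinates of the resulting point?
(-1, -4)

Rotation matrix R(θ) = [[cos θ, -sin θ], [sin θ, cos θ]]; for θ = 90°:
R = [[0, -1], [1, 0]]
Result: R × [-4, 1]ᵀ = [0·-4 + (-1)·1, 1·-4 + (0)·1]ᵀ = (-1, -4)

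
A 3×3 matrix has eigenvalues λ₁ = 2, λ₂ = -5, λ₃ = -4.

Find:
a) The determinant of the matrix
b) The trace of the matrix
det = 40, trace = -7

Two standard eigenvalue identities:
- det(A) equals the product of the eigenvalues (counted with multiplicity).
- trace(A) equals the sum of the eigenvalues.
det(A) = (2)*(-5)*(-4) = 40.
trace(A) = 2 - 5 - 4 = -7.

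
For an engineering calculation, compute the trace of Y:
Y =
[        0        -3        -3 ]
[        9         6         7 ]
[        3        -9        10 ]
tr(Y) = 0 + 6 + 10 = 16

The trace of a square matrix is the sum of its diagonal entries.
Diagonal entries of Y: Y[0][0] = 0, Y[1][1] = 6, Y[2][2] = 10.
tr(Y) = 0 + 6 + 10 = 16.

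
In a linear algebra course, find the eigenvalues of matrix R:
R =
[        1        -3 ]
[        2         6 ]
λ = 3, 4

Solve det(R - λI) = 0. For a 2×2 matrix the characteristic equation is λ² - (trace)λ + det = 0.
trace(R) = a + d = 1 + 6 = 7.
det(R) = a*d - b*c = (1)*(6) - (-3)*(2) = 6 + 6 = 12.
Characteristic equation: λ² - (7)λ + (12) = 0.
Discriminant = (7)² - 4*(12) = 49 - 48 = 1.
λ = (7 ± √1) / 2 = (7 ± 1) / 2 = 3, 4.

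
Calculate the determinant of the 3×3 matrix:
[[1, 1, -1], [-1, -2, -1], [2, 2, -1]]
-1

Expansion along first row:
det = 1·det([[-2,-1],[2,-1]]) - 1·det([[-1,-1],[2,-1]]) + -1·det([[-1,-2],[2,2]])
    = 1·(-2·-1 - -1·2) - 1·(-1·-1 - -1·2) + -1·(-1·2 - -2·2)
    = 1·4 - 1·3 + -1·2
    = 4 + -3 + -2 = -1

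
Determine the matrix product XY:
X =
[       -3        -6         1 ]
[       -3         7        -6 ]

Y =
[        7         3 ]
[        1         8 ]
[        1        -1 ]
XY =
[      -26       -58 ]
[      -20        53 ]

Matrix multiplication: (XY)[i][j] = sum over k of X[i][k] * Y[k][j].
  (XY)[0][0] = (-3)*(7) + (-6)*(1) + (1)*(1) = -26
  (XY)[0][1] = (-3)*(3) + (-6)*(8) + (1)*(-1) = -58
  (XY)[1][0] = (-3)*(7) + (7)*(1) + (-6)*(1) = -20
  (XY)[1][1] = (-3)*(3) + (7)*(8) + (-6)*(-1) = 53
XY =
[      -26       -58 ]
[      -20        53 ]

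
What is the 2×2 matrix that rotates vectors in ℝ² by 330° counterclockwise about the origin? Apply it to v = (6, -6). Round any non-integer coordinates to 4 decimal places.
R = [[√3/2, 1/2], [-1/2, √3/2]]; R·v = (2.1962, -8.1962)

A counterclockwise rotation by angle θ in ℝ² has matrix R(θ) = [[cos θ, -sin θ], [sin θ, cos θ]].
For θ = 330°: cos θ = √3/2, sin θ = -1/2.
R(330°) = [[√3/2, 1/2], [-1/2, √3/2]].
R·v = [√3/2·6 + (1/2)·-6, -1/2·6 + √3/2·-6] = (2.1962, -8.1962).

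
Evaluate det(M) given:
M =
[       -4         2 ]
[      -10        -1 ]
det(M) = 24

For a 2×2 matrix [[a, b], [c, d]], det = a*d - b*c.
det(M) = (-4)*(-1) - (2)*(-10) = 4 + 20 = 24.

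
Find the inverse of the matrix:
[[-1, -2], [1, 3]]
[[-3, -2], [1, 1]]

For [[a,b],[c,d]], inverse = (1/det)·[[d,-b],[-c,a]]
det = -1·3 - -2·1 = -1
Inverse = (1/-1)·[[3, 2], [-1, -1]]
        = [[-3, -2], [1, 1]]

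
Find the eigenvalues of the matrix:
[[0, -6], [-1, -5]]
λ = -6 and λ = 1

Characteristic equation: det(A - λI) = 0
λ² - (trace)λ + (det) = 0
λ² - (-5)λ + (-6) = 0
λ² + 5λ - 6 = 0
Solving: λ = -6, 1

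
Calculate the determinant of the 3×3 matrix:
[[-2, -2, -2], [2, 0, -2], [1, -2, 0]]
20

Expansion along first row:
det = -2·det([[0,-2],[-2,0]]) - -2·det([[2,-2],[1,0]]) + -2·det([[2,0],[1,-2]])
    = -2·(0·0 - -2·-2) - -2·(2·0 - -2·1) + -2·(2·-2 - 0·1)
    = -2·-4 - -2·2 + -2·-4
    = 8 + 4 + 8 = 20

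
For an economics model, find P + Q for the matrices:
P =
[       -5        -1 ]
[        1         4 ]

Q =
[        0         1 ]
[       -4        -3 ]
P + Q =
[       -5         0 ]
[       -3         1 ]

Matrix addition is elementwise: (P+Q)[i][j] = P[i][j] + Q[i][j].
  (P+Q)[0][0] = (-5) + (0) = -5
  (P+Q)[0][1] = (-1) + (1) = 0
  (P+Q)[1][0] = (1) + (-4) = -3
  (P+Q)[1][1] = (4) + (-3) = 1
P + Q =
[       -5         0 ]
[       -3         1 ]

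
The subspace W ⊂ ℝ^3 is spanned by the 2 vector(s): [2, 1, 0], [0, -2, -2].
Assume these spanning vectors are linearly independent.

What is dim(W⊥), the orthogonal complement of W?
dim(W⊥) = 1

For any subspace W of ℝ^n, dim(W) + dim(W⊥) = n (the whole-space dimension).
Here the given 2 vectors are linearly independent, so dim(W) = 2.
Thus dim(W⊥) = n - dim(W) = 3 - 2 = 1.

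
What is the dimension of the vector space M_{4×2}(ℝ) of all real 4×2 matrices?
Dimension = 8

A real 4×2 matrix is determined by its 4·2 = 8 independent entries.
A standard basis is {E_ij : 1 ≤ i ≤ 4, 1 ≤ j ≤ 2}, where E_ij has a 1 in position (i, j) and 0 elsewhere — there are 8 such matrices, and they are linearly independent and span M_{4×2}(ℝ).
Therefore dim(M_{4×2}(ℝ)) = 8.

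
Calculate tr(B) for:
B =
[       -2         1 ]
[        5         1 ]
tr(B) = -2 + 1 = -1

The trace of a square matrix is the sum of its diagonal entries.
Diagonal entries of B: B[0][0] = -2, B[1][1] = 1.
tr(B) = -2 + 1 = -1.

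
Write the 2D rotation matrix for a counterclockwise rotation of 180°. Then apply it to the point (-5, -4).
R = [[-1, 0], [0, -1]]; R·(-5, -4) = (5, 4)

Rotation matrix formula: R(θ) = [[cos θ, -sin θ], [sin θ, cos θ]]
For θ = 180°:
cos(180°) = -1
sin(180°) = 0
R = [[-1, 0], [0, -1]]
Apply to (-5, -4): [-1·-5 + (0)·-4, 0·-5 + -1·-4] = (5, 4)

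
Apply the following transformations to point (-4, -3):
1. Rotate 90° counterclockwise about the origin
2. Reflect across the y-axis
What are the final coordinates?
(-3, -4)

Step 1: Rotate 90° → (3, -4)
Step 2: Reflect across the y-axis → (-3, -4)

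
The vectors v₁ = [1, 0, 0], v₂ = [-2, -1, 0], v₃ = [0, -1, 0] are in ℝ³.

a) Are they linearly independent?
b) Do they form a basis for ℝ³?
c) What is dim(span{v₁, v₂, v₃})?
Not independent, not a basis, dim(span) = 2

Check whether v₃ can be written as a linear combination of v₁ and v₂.
v₃ = (2)·v₁ + (1)·v₂ = [0, -1, 0], so the three vectors are linearly dependent.
Thus they do not form a basis for ℝ³, and dim(span{v₁, v₂, v₃}) = 2 (spanned by v₁ and v₂).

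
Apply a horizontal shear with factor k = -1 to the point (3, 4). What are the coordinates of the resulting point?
(-1, 4)

Shear matrix for horizontal shear with factor k = -1:
[[1, -1], [0, 1]]
Result: (3, 4) → (-1, 4)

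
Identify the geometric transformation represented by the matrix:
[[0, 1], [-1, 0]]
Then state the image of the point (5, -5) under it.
rotation by 90° clockwise (i.e., 270° counterclockwise); image of (5, -5) is (-5, -5)

This matches the form [[cos θ, -sin θ], [sin θ, cos θ]] of a rotation matrix; reading off cos θ and sin θ gives the angle.
The matrix [[0, 1], [-1, 0]] represents: rotation by 90° clockwise (i.e., 270° counterclockwise).
Applying it to (5, -5): [0·5 + 1·-5, -1·5 + 0·-5] = (-5, -5).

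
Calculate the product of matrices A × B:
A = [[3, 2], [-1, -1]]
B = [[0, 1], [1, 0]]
[[2, 3], [-1, -1]]

Matrix multiplication:
C[0][0] = 3×0 + 2×1 = 2
C[0][1] = 3×1 + 2×0 = 3
C[1][0] = -1×0 + -1×1 = -1
C[1][1] = -1×1 + -1×0 = -1
Result: [[2, 3], [-1, -1]]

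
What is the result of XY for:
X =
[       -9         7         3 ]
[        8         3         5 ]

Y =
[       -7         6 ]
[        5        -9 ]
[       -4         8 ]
XY =
[       86       -93 ]
[      -61        61 ]

Matrix multiplication: (XY)[i][j] = sum over k of X[i][k] * Y[k][j].
  (XY)[0][0] = (-9)*(-7) + (7)*(5) + (3)*(-4) = 86
  (XY)[0][1] = (-9)*(6) + (7)*(-9) + (3)*(8) = -93
  (XY)[1][0] = (8)*(-7) + (3)*(5) + (5)*(-4) = -61
  (XY)[1][1] = (8)*(6) + (3)*(-9) + (5)*(8) = 61
XY =
[       86       -93 ]
[      -61        61 ]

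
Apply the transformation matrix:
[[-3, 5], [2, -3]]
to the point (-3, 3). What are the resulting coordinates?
(24, -15)

Matrix multiplication:
[[-3, 5], [2, -3]] × [-3, 3]ᵀ
= [-3×-3 + 5×3, 2×-3 + -3×3]ᵀ
= [24.0000, -15.0000]ᵀ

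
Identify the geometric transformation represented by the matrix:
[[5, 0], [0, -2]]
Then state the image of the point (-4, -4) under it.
non-uniform scaling by (5, -2); image of (-4, -4) is (-20, 8)

This is diagonal with distinct entries, so it scales the x-axis by 5 and the y-axis by -2.
The matrix [[5, 0], [0, -2]] represents: non-uniform scaling by (5, -2).
Applying it to (-4, -4): [5·-4 + 0·-4, 0·-4 + -2·-4] = (-20, 8).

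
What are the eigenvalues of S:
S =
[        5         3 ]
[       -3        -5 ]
λ = -4, 4

Solve det(S - λI) = 0. For a 2×2 matrix the characteristic equation is λ² - (trace)λ + det = 0.
trace(S) = a + d = 5 - 5 = 0.
det(S) = a*d - b*c = (5)*(-5) - (3)*(-3) = -25 + 9 = -16.
Characteristic equation: λ² - (0)λ + (-16) = 0.
Discriminant = (0)² - 4*(-16) = 0 + 64 = 64.
λ = (0 ± √64) / 2 = (0 ± 8) / 2 = -4, 4.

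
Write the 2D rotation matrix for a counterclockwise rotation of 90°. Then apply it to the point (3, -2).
R = [[0, -1], [1, 0]]; R·(3, -2) = (2, 3)

Rotation matrix formula: R(θ) = [[cos θ, -sin θ], [sin θ, cos θ]]
For θ = 90°:
cos(90°) = 0
sin(90°) = 1
R = [[0, -1], [1, 0]]
Apply to (3, -2): [0·3 + (-1)·-2, 1·3 + 0·-2] = (2, 3)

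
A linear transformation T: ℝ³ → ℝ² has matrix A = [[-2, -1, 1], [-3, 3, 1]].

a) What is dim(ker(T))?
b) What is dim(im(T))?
dim(ker) = 1, dim(im) = 2

The two rows are not scalar multiples of one another (no single k satisfies row 2 = k × row 1), so they are linearly independent.
Thus rank(A) = 2.
dim(im(T)) = rank(A) = 2.
By the rank-nullity theorem applied to T: ℝ³ → ℝ², rank(A) + nullity(A) = 3 (the domain dimension), so dim(ker(T)) = 3 - 2 = 1.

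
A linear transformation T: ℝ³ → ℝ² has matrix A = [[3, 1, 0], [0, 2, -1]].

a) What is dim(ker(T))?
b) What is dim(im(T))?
dim(ker) = 1, dim(im) = 2

The two rows are not scalar multiples of one another (no single k satisfies row 2 = k × row 1), so they are linearly independent.
Thus rank(A) = 2.
dim(im(T)) = rank(A) = 2.
By the rank-nullity theorem applied to T: ℝ³ → ℝ², rank(A) + nullity(A) = 3 (the domain dimension), so dim(ker(T)) = 3 - 2 = 1.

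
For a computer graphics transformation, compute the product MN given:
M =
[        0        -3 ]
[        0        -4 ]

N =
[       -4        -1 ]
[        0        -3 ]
MN =
[        0         9 ]
[        0        12 ]

Matrix multiplication: (MN)[i][j] = sum over k of M[i][k] * N[k][j].
  (MN)[0][0] = (0)*(-4) + (-3)*(0) = 0
  (MN)[0][1] = (0)*(-1) + (-3)*(-3) = 9
  (MN)[1][0] = (0)*(-4) + (-4)*(0) = 0
  (MN)[1][1] = (0)*(-1) + (-4)*(-3) = 12
MN =
[        0         9 ]
[        0        12 ]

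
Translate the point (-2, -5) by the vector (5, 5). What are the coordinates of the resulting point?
(3, 0)

Translation by (5, 5):
x' = -2 + 5 = 3
y' = -5 + 5 = 0
Homogeneous matrix: [[1, 0, 5], [0, 1, 5], [0, 0, 1]]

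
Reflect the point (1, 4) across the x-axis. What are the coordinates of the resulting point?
(1, -4)

Reflection across x-axis: (1, 4) → (1, -4)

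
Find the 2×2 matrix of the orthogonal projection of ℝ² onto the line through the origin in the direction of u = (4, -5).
[[16/41, -20/41], [-20/41, 25/41]]

The orthogonal projection onto the line spanned by a nonzero vector u = (a, b) has matrix P = (u uᵀ) / (uᵀ u) = (1/(a² + b²)) · [[a², ab], [ab, b²]].
Here u = (4, -5), so a² + b² = 16 + 25 = 41.
P = (1/41) · [[16, -20], [-20, 25]] = [[16/41, -20/41], [-20/41, 25/41]].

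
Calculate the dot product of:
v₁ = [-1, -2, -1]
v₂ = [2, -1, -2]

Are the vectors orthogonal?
2, No

The dot product is the sum of products of corresponding components.
v₁·v₂ = (-1)*(2) + (-2)*(-1) + (-1)*(-2) = -2 + 2 + 2 = 2.
Two vectors are orthogonal iff their dot product is 0; here the dot product is 2, so the vectors are not orthogonal.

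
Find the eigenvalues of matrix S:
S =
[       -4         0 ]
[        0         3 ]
λ = -4, 3

Solve det(S - λI) = 0. For a 2×2 matrix the characteristic equation is λ² - (trace)λ + det = 0.
trace(S) = a + d = -4 + 3 = -1.
det(S) = a*d - b*c = (-4)*(3) - (0)*(0) = -12 - 0 = -12.
Characteristic equation: λ² - (-1)λ + (-12) = 0.
Discriminant = (-1)² - 4*(-12) = 1 + 48 = 49.
λ = (-1 ± √49) / 2 = (-1 ± 7) / 2 = -4, 3.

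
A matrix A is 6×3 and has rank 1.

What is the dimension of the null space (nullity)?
2

The rank-nullity theorem for an m×n matrix states:
rank(A) + nullity(A) = n (the number of columns).
Here n = 3 and rank(A) = 1, so nullity(A) = 3 - 1 = 2.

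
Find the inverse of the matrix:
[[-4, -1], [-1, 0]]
[[0, -1], [-1, 4]]

For [[a,b],[c,d]], inverse = (1/det)·[[d,-b],[-c,a]]
det = -4·0 - -1·-1 = -1
Inverse = (1/-1)·[[0, 1], [1, -4]]
        = [[0, -1], [-1, 4]]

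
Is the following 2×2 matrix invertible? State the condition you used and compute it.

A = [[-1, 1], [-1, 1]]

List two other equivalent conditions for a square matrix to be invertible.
No, not invertible; det(A) = 0 (two rows are equal, so the rows are linearly dependent). Equivalent conditions (failing for this A): rank(A) < 2; Ax = 0 has non-trivial solutions; 0 is an eigenvalue; the columns are linearly dependent.

To check invertibility, compute det(A).
In this matrix, row 0 and the last row are identical, so one row is a scalar multiple of another and the rows are linearly dependent.
A matrix with linearly dependent rows has det = 0 and is not invertible.
Equivalent failed conditions:
- rank(A) < 2.
- Ax = 0 has non-trivial solutions.
- 0 is an eigenvalue.
- The columns are linearly dependent.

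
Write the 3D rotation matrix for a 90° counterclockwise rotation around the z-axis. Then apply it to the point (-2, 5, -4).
R = [[0, -1, 0], [1, 0, 0], [0, 0, 1]]; R·(-2, 5, -4) = (-5, -2, -4)

Rotation matrix for 90° around z-axis:
cos(90°) = 0, sin(90°) = 1
R = [[0, -1, 0], [1, 0, 0], [0, 0, 1]]
Apply to (-2, 5, -4): R·[-2, 5, -4]ᵀ = (-5, -2, -4)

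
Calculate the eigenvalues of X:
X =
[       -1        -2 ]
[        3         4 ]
λ = 1, 2

Solve det(X - λI) = 0. For a 2×2 matrix the characteristic equation is λ² - (trace)λ + det = 0.
trace(X) = a + d = -1 + 4 = 3.
det(X) = a*d - b*c = (-1)*(4) - (-2)*(3) = -4 + 6 = 2.
Characteristic equation: λ² - (3)λ + (2) = 0.
Discriminant = (3)² - 4*(2) = 9 - 8 = 1.
λ = (3 ± √1) / 2 = (3 ± 1) / 2 = 1, 2.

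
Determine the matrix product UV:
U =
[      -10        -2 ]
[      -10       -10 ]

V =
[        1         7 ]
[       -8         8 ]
UV =
[        6       -86 ]
[       70      -150 ]

Matrix multiplication: (UV)[i][j] = sum over k of U[i][k] * V[k][j].
  (UV)[0][0] = (-10)*(1) + (-2)*(-8) = 6
  (UV)[0][1] = (-10)*(7) + (-2)*(8) = -86
  (UV)[1][0] = (-10)*(1) + (-10)*(-8) = 70
  (UV)[1][1] = (-10)*(7) + (-10)*(8) = -150
UV =
[        6       -86 ]
[       70      -150 ]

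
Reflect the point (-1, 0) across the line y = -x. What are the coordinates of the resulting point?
(0, 1)

Reflection across line y = -x: (-1, 0) → (0, 1)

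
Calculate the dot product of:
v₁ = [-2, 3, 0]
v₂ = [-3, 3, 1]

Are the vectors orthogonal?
15, No

The dot product is the sum of products of corresponding components.
v₁·v₂ = (-2)*(-3) + (3)*(3) + (0)*(1) = 6 + 9 + 0 = 15.
Two vectors are orthogonal iff their dot product is 0; here the dot product is 15, so the vectors are not orthogonal.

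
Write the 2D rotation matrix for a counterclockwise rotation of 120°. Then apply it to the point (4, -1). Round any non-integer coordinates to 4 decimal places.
R = [[-1/2, -√3/2], [√3/2, -1/2]]; R·(4, -1) = (-1.1340, 3.9641)

Rotation matrix formula: R(θ) = [[cos θ, -sin θ], [sin θ, cos θ]]
For θ = 120°:
cos(120°) = -1/2
sin(120°) = √3/2
R = [[-1/2, -√3/2], [√3/2, -1/2]]
Apply to (4, -1): [-1/2·4 + (-√3/2)·-1, √3/2·4 + -1/2·-1] = (-1.1340, 3.9641)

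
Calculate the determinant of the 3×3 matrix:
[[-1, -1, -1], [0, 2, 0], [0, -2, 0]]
0

Expansion along first row:
det = -1·det([[2,0],[-2,0]]) - -1·det([[0,0],[0,0]]) + -1·det([[0,2],[0,-2]])
    = -1·(2·0 - 0·-2) - -1·(0·0 - 0·0) + -1·(0·-2 - 2·0)
    = -1·0 - -1·0 + -1·0
    = 0 + 0 + 0 = 0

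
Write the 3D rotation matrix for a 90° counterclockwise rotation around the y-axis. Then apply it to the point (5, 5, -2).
R = [[0, 0, 1], [0, 1, 0], [-1, 0, 0]]; R·(5, 5, -2) = (-2, 5, -5)

Rotation matrix for 90° around y-axis:
cos(90°) = 0, sin(90°) = 1
R = [[0, 0, 1], [0, 1, 0], [-1, 0, 0]]
Apply to (5, 5, -2): R·[5, 5, -2]ᵀ = (-2, 5, -5)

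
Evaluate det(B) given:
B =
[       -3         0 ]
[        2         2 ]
det(B) = -6

For a 2×2 matrix [[a, b], [c, d]], det = a*d - b*c.
det(B) = (-3)*(2) - (0)*(2) = -6 - 0 = -6.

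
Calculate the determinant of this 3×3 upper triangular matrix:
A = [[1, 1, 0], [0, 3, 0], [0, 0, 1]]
3

The determinant of a triangular matrix is the product of its diagonal entries (the off-diagonal entries above the diagonal do not affect it).
det(A) = (1) * (3) * (1) = 3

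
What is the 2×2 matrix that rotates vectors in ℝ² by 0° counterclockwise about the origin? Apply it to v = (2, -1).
R = [[1, 0], [0, 1]]; R·v = (2, -1)

A counterclockwise rotation by angle θ in ℝ² has matrix R(θ) = [[cos θ, -sin θ], [sin θ, cos θ]].
For θ = 0°: cos θ = 1, sin θ = 0.
R(0°) = [[1, 0], [0, 1]].
R·v = [1·2 + (0)·-1, 0·2 + 1·-1] = (2, -1).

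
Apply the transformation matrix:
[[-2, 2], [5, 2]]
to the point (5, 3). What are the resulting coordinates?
(-4, 31)

Matrix multiplication:
[[-2, 2], [5, 2]] × [5, 3]ᵀ
= [-2×5 + 2×3, 5×5 + 2×3]ᵀ
= [-4.0000, 31.0000]ᵀ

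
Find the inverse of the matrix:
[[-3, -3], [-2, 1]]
[[-1/9, -1/3], [-2/9, 1/3]]

For [[a,b],[c,d]], inverse = (1/det)·[[d,-b],[-c,a]]
det = -3·1 - -3·-2 = -9
Inverse = (1/-9)·[[1, 3], [2, -3]]
        = [[-1/9, -1/3], [-2/9, 1/3]]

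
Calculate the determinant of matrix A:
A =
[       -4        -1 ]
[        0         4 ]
det(A) = -16

For a 2×2 matrix [[a, b], [c, d]], det = a*d - b*c.
det(A) = (-4)*(4) - (-1)*(0) = -16 - 0 = -16.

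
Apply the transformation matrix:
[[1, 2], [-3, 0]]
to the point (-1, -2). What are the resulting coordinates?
(-5, 3)

Matrix multiplication:
[[1, 2], [-3, 0]] × [-1, -2]ᵀ
= [1×-1 + 2×-2, -3×-1 + 0×-2]ᵀ
= [-5.0000, 3.0000]ᵀ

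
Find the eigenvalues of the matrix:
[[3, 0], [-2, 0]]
λ = 0 and λ = 3

Characteristic equation: det(A - λI) = 0
λ² - (trace)λ + (det) = 0
λ² - (3)λ + (0) = 0
λ² - 3λ + 0 = 0
Solving: λ = 0, 3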